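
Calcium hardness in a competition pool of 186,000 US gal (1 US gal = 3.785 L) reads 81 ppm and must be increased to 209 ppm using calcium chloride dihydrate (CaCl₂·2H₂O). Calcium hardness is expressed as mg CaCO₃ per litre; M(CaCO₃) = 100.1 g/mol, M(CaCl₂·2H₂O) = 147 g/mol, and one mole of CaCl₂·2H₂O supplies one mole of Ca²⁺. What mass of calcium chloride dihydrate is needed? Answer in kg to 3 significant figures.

132 kg

Volume: 186,000 US gal × 3.785 L/gal = 704,010 L.
Hardness to add: (209 − 81) = 128 mg/L as CaCO₃ × 704,010 L = 90,110 g as CaCO₃.
Moles of Ca²⁺ (1 mol Ca²⁺ ≡ 1 mol CaCO₃): 90,110 / 100.1 g/mol = 900.2 mol.
Mass of CaCl₂·2H₂O: 900.2 × 147 = 132,300 g.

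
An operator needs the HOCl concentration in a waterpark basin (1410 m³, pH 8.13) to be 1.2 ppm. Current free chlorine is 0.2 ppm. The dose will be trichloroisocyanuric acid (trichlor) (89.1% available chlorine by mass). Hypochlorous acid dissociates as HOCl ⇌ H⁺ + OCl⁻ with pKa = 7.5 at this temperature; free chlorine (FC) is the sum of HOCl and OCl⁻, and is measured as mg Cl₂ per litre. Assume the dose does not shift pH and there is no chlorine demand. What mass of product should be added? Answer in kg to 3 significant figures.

9.68 kg

Volume: 1410 m³ = 1,410,000 L.
[OCl⁻]/[HOCl] = 10^(pH − pKa) = 10^(8.13 − 7.5) = 4.266; fraction as HOCl = 1/(1 + 4.266) = 0.1899.
Free chlorine required for 1.2 ppm HOCl: 1.2 / 0.1899 = 6.319 ppm.
FC to add: 6.319 − 0.2 = 6.119 mg/L as Cl₂.
Cl₂ equivalent: 6.119 mg/L × 1,410,000 L = 8628 g.
Product at 89.1% available Cl: 8628 / 0.891 = 9683 g.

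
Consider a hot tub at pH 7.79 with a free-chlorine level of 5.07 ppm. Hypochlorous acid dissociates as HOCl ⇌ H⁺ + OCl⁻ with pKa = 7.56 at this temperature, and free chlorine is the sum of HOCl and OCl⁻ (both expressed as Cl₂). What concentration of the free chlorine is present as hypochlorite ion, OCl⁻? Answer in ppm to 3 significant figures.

3.19 ppm

[OCl⁻]/[HOCl] = 10^(pH − pKa) = 10^(7.79 − 7.56) = 10^0.23 = 1.698.
Fraction as HOCl = 1 / (1 + 1.698) = 0.3706.
OCl⁻ = (1 − 0.3706) × 5.07 ppm = 3.191 ppm.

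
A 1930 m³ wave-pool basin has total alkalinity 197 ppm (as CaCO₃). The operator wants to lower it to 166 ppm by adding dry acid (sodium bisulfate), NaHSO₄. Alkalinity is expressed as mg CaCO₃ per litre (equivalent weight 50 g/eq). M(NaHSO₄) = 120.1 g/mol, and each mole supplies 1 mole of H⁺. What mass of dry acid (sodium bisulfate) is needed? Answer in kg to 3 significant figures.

Volume: 1930 m³ = 1,930,000 L.
Alkalinity to neutralize: (197 − 166) = 31 mg/L as CaCO₃ × 1,930,000 L = 59,830 g as CaCO₃.
Equivalents of H⁺ required: 59,830 ÷ 50 g/eq = 1197 eq = 1197 mol NaHSO₄.
Mass of NaHSO₄: 1197 × 120.1 = 143,700 g.

144 kg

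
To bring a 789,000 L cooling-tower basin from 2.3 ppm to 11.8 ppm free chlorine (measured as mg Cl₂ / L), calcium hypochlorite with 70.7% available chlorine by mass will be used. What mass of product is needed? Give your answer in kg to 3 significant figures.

Chlorine deficit: 11.8 − 2.3 = 9.5 ppm = 9.5 mg/L as Cl₂.
Cl₂ equivalent needed: 9.5 mg/L × 789,000 L = 7,496,000 mg = 7496 g.
Product at 70.7% available chlorine: 7496 / 0.707 = 10,600 g.

10.6 kg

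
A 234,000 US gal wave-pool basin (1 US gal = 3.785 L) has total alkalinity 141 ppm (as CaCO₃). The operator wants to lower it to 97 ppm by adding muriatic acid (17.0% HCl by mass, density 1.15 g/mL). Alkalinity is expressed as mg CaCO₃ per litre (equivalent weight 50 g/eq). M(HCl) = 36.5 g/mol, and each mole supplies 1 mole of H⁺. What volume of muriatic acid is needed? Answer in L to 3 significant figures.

Volume: 234,000 US gal × 3.785 L/gal = 885,690 L.
Alkalinity to neutralize: (141 − 97) = 44 mg/L as CaCO₃ × 885,690 L = 38,970 g as CaCO₃.
Equivalents of H⁺ required: 38,970 ÷ 50 g/eq = 779.4 eq = 779.4 mol HCl.
Mass of HCl: 779.4 × 36.5 = 28,450 g.
Mass of 17.0% solution: 28,450 / 0.17 = 167,300 g.
Volume: 167,300 g ÷ 1.15 g/mL = 145,500 mL.

146 L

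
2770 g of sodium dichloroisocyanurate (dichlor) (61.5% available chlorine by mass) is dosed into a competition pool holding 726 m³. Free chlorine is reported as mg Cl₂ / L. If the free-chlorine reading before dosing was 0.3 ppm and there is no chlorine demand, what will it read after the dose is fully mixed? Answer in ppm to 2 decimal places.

Volume: 726 m³ = 726,000 L.
Available chlorine delivered: 2770 g × 0.615 = 1704 g as Cl₂.
Concentration rise: 1704 g / 726,000 L = 2.346 mg/L = 2.35 ppm.
Final FC: 0.3 + 2.35 = 2.65 ppm.

2.65 ppm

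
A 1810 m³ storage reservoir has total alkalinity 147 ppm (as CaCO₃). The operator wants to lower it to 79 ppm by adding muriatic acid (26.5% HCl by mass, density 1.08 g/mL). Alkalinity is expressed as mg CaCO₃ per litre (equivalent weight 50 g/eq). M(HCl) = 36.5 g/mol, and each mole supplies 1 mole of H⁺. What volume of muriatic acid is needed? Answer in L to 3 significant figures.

Volume: 1810 m³ = 1,810,000 L.
Alkalinity to neutralize: (147 − 79) = 68 mg/L as CaCO₃ × 1,810,000 L = 123,100 g as CaCO₃.
Equivalents of H⁺ required: 123,100 ÷ 50 g/eq = 2462 eq = 2462 mol HCl.
Mass of HCl: 2462 × 36.5 = 89,850 g.
Mass of 26.5% solution: 89,850 / 0.265 = 339,100 g.
Volume: 339,100 g ÷ 1.08 g/mL = 313,900 mL.

314 L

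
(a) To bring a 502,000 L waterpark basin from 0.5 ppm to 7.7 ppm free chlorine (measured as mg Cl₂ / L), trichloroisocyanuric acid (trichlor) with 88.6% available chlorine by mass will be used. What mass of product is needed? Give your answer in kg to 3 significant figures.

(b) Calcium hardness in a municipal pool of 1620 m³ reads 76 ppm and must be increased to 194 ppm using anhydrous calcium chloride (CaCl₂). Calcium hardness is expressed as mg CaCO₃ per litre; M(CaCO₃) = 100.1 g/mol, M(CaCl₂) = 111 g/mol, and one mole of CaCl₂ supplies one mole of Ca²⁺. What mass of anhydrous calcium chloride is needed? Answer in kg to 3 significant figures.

(a) 4.08 kg; (b) 212 kg

(a) Chlorine deficit: 7.7 − 0.5 = 7.2 ppm = 7.2 mg/L as Cl₂.
(a) Cl₂ equivalent needed: 7.2 mg/L × 502,000 L = 3,614,000 mg = 3614 g.
(a) Product at 88.6% available chlorine: 3614 / 0.886 = 4079 g.

(b) Volume: 1620 m³ = 1,620,000 L.
(b) Hardness to add: (194 − 76) = 118 mg/L as CaCO₃ × 1,620,000 L = 191,200 g as CaCO₃.
(b) Moles of Ca²⁺ (1 mol Ca²⁺ ≡ 1 mol CaCO₃): 191,200 / 100.1 g/mol = 1910 mol.
(b) Mass of CaCl₂: 1910 × 111 = 212,000 g.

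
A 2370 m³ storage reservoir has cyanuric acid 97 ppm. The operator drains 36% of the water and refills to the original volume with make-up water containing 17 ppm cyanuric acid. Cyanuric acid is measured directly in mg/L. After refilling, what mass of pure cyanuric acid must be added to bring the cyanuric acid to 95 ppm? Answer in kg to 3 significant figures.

63.5 kg

Volume: 2370 m³ = 2,370,000 L.
After draining 36% and refilling: 97 × 0.64 + 17 × 0.36 = 68.2 ppm.
Deficit to target: 95 − 68.2 = 26.8 mg/L.
Mass: 26.8 mg/L × 2,370,000 L = 63,520 g cyanuric acid.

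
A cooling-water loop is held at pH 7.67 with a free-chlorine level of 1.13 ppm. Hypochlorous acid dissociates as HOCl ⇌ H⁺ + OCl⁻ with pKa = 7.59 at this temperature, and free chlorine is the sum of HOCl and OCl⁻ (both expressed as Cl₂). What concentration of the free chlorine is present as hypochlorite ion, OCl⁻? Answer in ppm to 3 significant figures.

0.617 ppm

[OCl⁻]/[HOCl] = 10^(pH − pKa) = 10^(7.67 − 7.59) = 10^0.08 = 1.202.
Fraction as HOCl = 1 / (1 + 1.202) = 0.4541.
OCl⁻ = (1 − 0.4541) × 1.13 ppm = 0.6169 ppm.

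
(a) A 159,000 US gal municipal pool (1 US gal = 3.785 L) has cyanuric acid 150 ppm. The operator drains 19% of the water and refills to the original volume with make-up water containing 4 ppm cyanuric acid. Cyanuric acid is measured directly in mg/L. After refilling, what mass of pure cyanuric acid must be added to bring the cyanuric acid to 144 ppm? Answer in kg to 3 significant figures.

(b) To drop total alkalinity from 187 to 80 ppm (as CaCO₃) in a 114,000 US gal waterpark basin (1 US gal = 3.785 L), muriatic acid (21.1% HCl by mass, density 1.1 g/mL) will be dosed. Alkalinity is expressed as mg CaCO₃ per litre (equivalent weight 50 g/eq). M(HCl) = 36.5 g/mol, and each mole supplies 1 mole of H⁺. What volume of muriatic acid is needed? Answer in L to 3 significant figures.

(a) 13.1 kg; (b) 145 L

(a) Volume: 159,000 US gal × 3.785 L/gal = 601,815 L.
(a) After draining 19% and refilling: 150 × 0.81 + 4 × 0.19 = 122.26 ppm.
(a) Deficit to target: 144 − 122.26 = 21.74 mg/L.
(a) Mass: 21.74 mg/L × 601,815 L = 13,080 g cyanuric acid.

(b) Volume: 114,000 US gal × 3.785 L/gal = 431,490 L.
(b) Alkalinity to neutralize: (187 − 80) = 107 mg/L as CaCO₃ × 431,490 L = 46,170 g as CaCO₃.
(b) Equivalents of H⁺ required: 46,170 ÷ 50 g/eq = 923.4 eq = 923.4 mol HCl.
(b) Mass of HCl: 923.4 × 36.5 = 33,700 g.
(b) Mass of 21.1% solution: 33,700 / 0.211 = 159,700 g.
(b) Volume: 159,700 g ÷ 1.1 g/mL = 145,200 mL.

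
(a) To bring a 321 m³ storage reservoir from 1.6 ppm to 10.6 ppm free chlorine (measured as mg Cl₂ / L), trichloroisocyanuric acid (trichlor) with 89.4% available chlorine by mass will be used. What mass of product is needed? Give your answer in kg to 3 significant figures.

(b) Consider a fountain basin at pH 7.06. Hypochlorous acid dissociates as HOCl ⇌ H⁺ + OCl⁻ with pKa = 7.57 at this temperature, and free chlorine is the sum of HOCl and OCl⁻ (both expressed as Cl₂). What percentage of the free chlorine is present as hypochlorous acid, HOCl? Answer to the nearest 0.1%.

(a) Volume: 321 m³ = 321,000 L.
(a) Chlorine deficit: 10.6 − 1.6 = 9 ppm = 9 mg/L as Cl₂.
(a) Cl₂ equivalent needed: 9 mg/L × 321,000 L = 2,889,000 mg = 2889 g.
(a) Product at 89.4% available chlorine: 2889 / 0.894 = 3232 g.

(b) [OCl⁻]/[HOCl] = 10^(pH − pKa) = 10^(7.06 − 7.57) = 10^-0.51 = 0.309.
(b) Fraction as HOCl = 1 / (1 + 0.309) = 0.7639.

(a) 3.23 kg; (b) 76.4%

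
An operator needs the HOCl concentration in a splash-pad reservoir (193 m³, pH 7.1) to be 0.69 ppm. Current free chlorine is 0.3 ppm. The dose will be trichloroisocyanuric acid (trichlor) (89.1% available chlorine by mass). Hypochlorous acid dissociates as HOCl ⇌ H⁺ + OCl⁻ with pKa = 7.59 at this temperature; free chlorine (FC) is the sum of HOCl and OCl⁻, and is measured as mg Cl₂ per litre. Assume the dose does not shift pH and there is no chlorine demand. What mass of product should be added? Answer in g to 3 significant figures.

133 g

Volume: 193 m³ = 193,000 L.
[OCl⁻]/[HOCl] = 10^(pH − pKa) = 10^(7.1 − 7.59) = 0.3236; fraction as HOCl = 1/(1 + 0.3236) = 0.7555.
Free chlorine required for 0.69 ppm HOCl: 0.69 / 0.7555 = 0.9133 ppm.
FC to add: 0.9133 − 0.3 = 0.6133 mg/L as Cl₂.
Cl₂ equivalent: 0.6133 mg/L × 193,000 L = 118.4 g.
Product at 89.1% available Cl: 118.4 / 0.891 = 132.8 g.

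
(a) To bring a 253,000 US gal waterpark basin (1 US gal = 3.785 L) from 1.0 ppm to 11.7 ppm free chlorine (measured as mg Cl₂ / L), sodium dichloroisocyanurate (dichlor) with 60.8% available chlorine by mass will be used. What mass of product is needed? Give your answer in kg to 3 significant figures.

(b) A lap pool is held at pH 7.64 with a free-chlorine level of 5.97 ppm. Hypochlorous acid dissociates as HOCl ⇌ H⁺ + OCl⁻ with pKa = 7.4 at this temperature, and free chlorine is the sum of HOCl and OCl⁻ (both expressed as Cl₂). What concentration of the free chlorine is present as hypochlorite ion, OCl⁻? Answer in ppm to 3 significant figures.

(a) Volume: 253,000 US gal × 3.785 L/gal = 957,605 L.
(a) Chlorine deficit: 11.7 − 1.0 = 10.7 ppm = 10.7 mg/L as Cl₂.
(a) Cl₂ equivalent needed: 10.7 mg/L × 957,605 L = 10,250,000 mg = 10,250 g.
(a) Product at 60.8% available chlorine: 10,250 / 0.608 = 16,850 g.

(b) [OCl⁻]/[HOCl] = 10^(pH − pKa) = 10^(7.64 − 7.4) = 10^0.24 = 1.738.
(b) Fraction as HOCl = 1 / (1 + 1.738) = 0.3653.
(b) OCl⁻ = (1 − 0.3653) × 5.97 ppm = 3.789 ppm.

(a) 16.9 kg; (b) 3.79 ppm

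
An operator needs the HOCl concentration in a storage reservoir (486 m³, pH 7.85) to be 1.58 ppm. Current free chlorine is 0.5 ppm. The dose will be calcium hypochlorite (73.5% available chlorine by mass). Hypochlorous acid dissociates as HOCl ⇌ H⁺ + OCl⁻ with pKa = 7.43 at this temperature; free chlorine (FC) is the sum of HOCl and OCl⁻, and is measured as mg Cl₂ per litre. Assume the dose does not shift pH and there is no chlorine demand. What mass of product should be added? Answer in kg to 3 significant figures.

3.46 kg

Volume: 486 m³ = 486,000 L.
[OCl⁻]/[HOCl] = 10^(pH − pKa) = 10^(7.85 − 7.43) = 2.63; fraction as HOCl = 1/(1 + 2.63) = 0.2755.
Free chlorine required for 1.58 ppm HOCl: 1.58 / 0.2755 = 5.736 ppm.
FC to add: 5.736 − 0.5 = 5.236 mg/L as Cl₂.
Cl₂ equivalent: 5.236 mg/L × 486,000 L = 2545 g.
Product at 73.5% available Cl: 2545 / 0.735 = 3462 g.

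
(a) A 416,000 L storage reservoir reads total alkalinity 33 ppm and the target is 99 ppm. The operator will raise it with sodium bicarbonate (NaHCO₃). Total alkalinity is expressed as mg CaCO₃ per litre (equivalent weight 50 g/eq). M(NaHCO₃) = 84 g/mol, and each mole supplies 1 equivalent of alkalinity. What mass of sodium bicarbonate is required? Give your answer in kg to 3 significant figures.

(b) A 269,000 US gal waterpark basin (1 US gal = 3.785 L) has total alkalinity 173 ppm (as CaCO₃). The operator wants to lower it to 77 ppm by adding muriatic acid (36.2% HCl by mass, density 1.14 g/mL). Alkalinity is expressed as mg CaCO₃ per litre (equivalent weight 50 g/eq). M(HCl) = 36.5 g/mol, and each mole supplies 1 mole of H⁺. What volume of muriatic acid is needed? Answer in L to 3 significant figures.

(a) 46.1 kg; (b) 173 L

(a) Alkalinity to add: (99 − 33) = 66 mg/L as CaCO₃ × 416,000 L = 27,460 g as CaCO₃.
(a) Equivalents: 27,460 g ÷ 50 g/eq = 549.1 eq.
(a) NaHCO₃ supplies 1 eq per mole → 549.1 mol.
(a) Mass: 549.1 mol × 84 g/mol = 46,130 g.

(b) Volume: 269,000 US gal × 3.785 L/gal = 1,018,165 L.
(b) Alkalinity to neutralize: (173 − 77) = 96 mg/L as CaCO₃ × 1,018,165 L = 97,740 g as CaCO₃.
(b) Equivalents of H⁺ required: 97,740 ÷ 50 g/eq = 1955 eq = 1955 mol HCl.
(b) Mass of HCl: 1955 × 36.5 = 71,350 g.
(b) Mass of 36.2% solution: 71,350 / 0.362 = 197,100 g.
(b) Volume: 197,100 g ÷ 1.14 g/mL = 172,900 mL.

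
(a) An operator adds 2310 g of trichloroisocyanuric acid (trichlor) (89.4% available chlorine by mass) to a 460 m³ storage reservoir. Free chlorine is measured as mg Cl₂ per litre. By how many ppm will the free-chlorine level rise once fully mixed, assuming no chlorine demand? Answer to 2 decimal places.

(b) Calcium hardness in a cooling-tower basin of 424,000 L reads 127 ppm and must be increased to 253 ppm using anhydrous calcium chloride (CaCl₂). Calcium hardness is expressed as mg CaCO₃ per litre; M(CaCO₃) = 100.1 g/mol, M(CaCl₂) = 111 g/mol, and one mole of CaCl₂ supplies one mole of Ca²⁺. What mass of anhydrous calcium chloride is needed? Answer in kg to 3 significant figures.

(a) Volume: 460 m³ = 460,000 L.
(a) Available chlorine delivered: 2310 g × 0.894 = 2065 g as Cl₂.
(a) Concentration rise: 2065 g / 460,000 L = 4.489 mg/L = 4.49 ppm.

(b) Hardness to add: (253 − 127) = 126 mg/L as CaCO₃ × 424,000 L = 53,420 g as CaCO₃.
(b) Moles of Ca²⁺ (1 mol Ca²⁺ ≡ 1 mol CaCO₃): 53,420 / 100.1 g/mol = 533.7 mol.
(b) Mass of CaCl₂: 533.7 × 111 = 59,240 g.

(a) 4.49 ppm; (b) 59.2 kg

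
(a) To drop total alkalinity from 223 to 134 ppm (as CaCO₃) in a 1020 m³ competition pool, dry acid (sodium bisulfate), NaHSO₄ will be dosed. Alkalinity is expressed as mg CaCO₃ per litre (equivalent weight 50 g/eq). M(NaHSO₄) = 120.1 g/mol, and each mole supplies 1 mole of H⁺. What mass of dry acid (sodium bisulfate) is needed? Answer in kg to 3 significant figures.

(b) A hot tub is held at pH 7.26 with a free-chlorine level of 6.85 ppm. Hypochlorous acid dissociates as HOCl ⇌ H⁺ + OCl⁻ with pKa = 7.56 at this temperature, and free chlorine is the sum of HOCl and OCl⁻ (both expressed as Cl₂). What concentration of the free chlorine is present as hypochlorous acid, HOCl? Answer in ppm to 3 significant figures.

(a) Volume: 1020 m³ = 1,020,000 L.
(a) Alkalinity to neutralize: (223 − 134) = 89 mg/L as CaCO₃ × 1,020,000 L = 90,780 g as CaCO₃.
(a) Equivalents of H⁺ required: 90,780 ÷ 50 g/eq = 1816 eq = 1816 mol NaHSO₄.
(a) Mass of NaHSO₄: 1816 × 120.1 = 218,100 g.

(b) [OCl⁻]/[HOCl] = 10^(pH − pKa) = 10^(7.26 − 7.56) = 10^-0.30 = 0.5012.
(b) Fraction as HOCl = 1 / (1 + 0.5012) = 0.6661.
(b) HOCl = 0.6661 × 6.85 ppm = 4.563 ppm.

(a) 218 kg; (b) 4.56 ppm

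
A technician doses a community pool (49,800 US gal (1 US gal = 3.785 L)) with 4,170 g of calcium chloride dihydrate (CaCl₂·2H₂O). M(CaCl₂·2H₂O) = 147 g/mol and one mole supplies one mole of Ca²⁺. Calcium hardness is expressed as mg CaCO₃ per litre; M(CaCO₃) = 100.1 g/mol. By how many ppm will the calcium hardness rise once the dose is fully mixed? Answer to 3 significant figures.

15.1 ppm

Volume: 49,800 US gal × 3.785 L/gal = 188,493 L.
Moles of Ca²⁺: 4,170 g ÷ 147 g/mol = 28.37 mol.
As CaCO₃: 28.37 mol × 100.1 g/mol = 2840 g.
Rise: 2840 g / 188,493 L × 1000 = 15.06 mg/L.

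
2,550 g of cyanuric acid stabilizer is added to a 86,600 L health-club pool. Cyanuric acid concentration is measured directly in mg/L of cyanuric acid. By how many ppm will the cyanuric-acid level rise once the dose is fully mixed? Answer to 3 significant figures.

29.4 ppm

Rise: 2,550 g / 86,600 L × 1000 = 29.45 mg/L.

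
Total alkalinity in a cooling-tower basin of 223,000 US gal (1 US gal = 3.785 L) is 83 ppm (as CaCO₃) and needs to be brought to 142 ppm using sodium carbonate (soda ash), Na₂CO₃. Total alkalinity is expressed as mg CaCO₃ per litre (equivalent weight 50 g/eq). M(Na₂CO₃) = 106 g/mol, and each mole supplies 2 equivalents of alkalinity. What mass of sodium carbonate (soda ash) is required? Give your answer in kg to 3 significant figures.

52.8 kg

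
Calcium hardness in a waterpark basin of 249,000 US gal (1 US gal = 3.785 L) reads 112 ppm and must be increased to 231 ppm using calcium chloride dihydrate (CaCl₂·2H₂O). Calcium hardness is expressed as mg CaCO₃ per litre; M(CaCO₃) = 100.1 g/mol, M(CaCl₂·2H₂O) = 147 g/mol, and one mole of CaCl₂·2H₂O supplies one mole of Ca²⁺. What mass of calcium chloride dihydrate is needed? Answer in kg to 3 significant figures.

165 kg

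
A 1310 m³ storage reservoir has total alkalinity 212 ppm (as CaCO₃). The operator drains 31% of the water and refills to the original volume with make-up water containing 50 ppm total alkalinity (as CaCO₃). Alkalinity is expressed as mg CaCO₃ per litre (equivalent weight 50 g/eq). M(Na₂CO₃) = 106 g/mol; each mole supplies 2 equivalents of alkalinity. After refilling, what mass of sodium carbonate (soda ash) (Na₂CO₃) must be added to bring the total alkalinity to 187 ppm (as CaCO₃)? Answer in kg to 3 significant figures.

35.0 kg

Volume: 1310 m³ = 1,310,000 L.
After draining 31% and refilling: 212 × 0.69 + 50 × 0.31 = 161.78 ppm.
Deficit to target: 187 − 161.78 = 25.22 mg/L.
As CaCO₃: 25.22 mg/L × 1,310,000 L = 33,040 g; ÷ 50 g/eq ÷ 2 = 330.4 mol Na₂CO₃.
Mass: 330.4 × 106 = 35,020 g.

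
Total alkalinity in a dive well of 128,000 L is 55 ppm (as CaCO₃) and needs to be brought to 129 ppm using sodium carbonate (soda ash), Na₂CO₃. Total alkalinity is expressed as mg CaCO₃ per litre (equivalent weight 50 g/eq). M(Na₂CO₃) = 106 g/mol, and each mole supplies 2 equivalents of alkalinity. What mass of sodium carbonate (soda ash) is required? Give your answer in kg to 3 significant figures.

Alkalinity to add: (129 − 55) = 74 mg/L as CaCO₃ × 128,000 L = 9472 g as CaCO₃.
Equivalents: 9472 g ÷ 50 g/eq = 189.4 eq.
Each mole of Na₂CO₃ supplies 2 eq, so 189.4 / 2 = 94.72 mol.
Mass: 94.72 mol × 106 g/mol = 10,040 g.

10.0 kg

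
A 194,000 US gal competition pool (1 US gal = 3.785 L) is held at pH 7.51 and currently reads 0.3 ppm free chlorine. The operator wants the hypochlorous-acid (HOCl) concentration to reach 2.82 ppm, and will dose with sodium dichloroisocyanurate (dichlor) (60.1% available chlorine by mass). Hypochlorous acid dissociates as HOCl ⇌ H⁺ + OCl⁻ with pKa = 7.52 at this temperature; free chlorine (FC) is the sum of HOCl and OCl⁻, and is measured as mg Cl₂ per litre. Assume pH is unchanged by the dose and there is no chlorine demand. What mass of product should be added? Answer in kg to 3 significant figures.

Volume: 194,000 US gal × 3.785 L/gal = 734,290 L.
[OCl⁻]/[HOCl] = 10^(pH − pKa) = 10^(7.51 − 7.52) = 0.9772; fraction as HOCl = 1/(1 + 0.9772) = 0.5058.
Free chlorine required for 2.82 ppm HOCl: 2.82 / 0.5058 = 5.576 ppm.
FC to add: 5.576 − 0.3 = 5.276 mg/L as Cl₂.
Cl₂ equivalent: 5.276 mg/L × 734,290 L = 3874 g.
Product at 60.1% available Cl: 3874 / 0.601 = 6446 g.

6.45 kg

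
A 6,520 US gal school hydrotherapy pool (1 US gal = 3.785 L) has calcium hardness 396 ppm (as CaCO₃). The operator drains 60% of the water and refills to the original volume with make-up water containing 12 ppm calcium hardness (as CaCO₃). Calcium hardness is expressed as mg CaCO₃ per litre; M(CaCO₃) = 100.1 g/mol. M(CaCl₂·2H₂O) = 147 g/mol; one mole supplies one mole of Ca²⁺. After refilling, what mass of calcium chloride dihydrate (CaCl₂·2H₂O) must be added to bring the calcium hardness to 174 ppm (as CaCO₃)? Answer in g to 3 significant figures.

304 g

Volume: 6,520 US gal × 3.785 L/gal = 24,678 L.
After draining 60% and refilling: 396 × 0.40 + 12 × 0.60 = 165.6 ppm.
Deficit to target: 174 − 165.6 = 8.4 mg/L.
As CaCO₃: 8.4 mg/L × 24,678 L = 207.3 g; ÷ 100.1 = 2.071 mol Ca²⁺.
Mass: 2.071 × 147 = 304.4 g.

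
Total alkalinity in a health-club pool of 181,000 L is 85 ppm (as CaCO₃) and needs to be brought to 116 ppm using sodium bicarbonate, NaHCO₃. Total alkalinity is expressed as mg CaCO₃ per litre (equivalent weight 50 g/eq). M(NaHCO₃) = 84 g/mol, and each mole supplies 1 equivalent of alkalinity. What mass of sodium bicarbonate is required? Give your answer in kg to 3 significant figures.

Alkalinity to add: (116 − 85) = 31 mg/L as CaCO₃ × 181,000 L = 5611 g as CaCO₃.
Equivalents: 5611 g ÷ 50 g/eq = 112.2 eq.
NaHCO₃ supplies 1 eq per mole → 112.2 mol.
Mass: 112.2 mol × 84 g/mol = 9426 g.

9.43 kg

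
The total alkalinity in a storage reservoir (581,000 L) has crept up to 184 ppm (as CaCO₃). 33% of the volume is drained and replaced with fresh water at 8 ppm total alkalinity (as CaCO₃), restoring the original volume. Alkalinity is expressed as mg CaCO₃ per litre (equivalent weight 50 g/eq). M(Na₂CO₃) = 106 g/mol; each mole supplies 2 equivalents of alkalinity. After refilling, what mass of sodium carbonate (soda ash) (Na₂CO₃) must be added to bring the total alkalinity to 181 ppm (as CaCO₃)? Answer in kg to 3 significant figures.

After draining 33% and refilling: 184 × 0.67 + 8 × 0.33 = 125.92 ppm.
Deficit to target: 181 − 125.92 = 55.08 mg/L.
As CaCO₃: 55.08 mg/L × 581,000 L = 32,000 g; ÷ 50 g/eq ÷ 2 = 320 mol Na₂CO₃.
Mass: 320 × 106 = 33,920 g.

33.9 kg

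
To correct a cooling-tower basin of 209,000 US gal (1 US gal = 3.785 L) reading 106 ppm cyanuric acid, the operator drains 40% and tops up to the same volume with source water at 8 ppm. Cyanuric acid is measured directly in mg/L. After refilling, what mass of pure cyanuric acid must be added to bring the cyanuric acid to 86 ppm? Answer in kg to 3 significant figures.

Volume: 209,000 US gal × 3.785 L/gal = 791,065 L.
After draining 40% and refilling: 106 × 0.60 + 8 × 0.40 = 66.8 ppm.
Deficit to target: 86 − 66.8 = 19.2 mg/L.
Mass: 19.2 mg/L × 791,065 L = 15,190 g cyanuric acid.

15.2 kg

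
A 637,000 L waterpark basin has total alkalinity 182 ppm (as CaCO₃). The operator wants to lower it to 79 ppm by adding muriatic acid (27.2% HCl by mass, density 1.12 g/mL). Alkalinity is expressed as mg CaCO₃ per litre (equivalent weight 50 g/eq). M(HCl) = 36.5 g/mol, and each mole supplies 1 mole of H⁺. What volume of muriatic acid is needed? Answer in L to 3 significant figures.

157 L

Alkalinity to neutralize: (182 − 79) = 103 mg/L as CaCO₃ × 637,000 L = 65,610 g as CaCO₃.
Equivalents of H⁺ required: 65,610 ÷ 50 g/eq = 1312 eq = 1312 mol HCl.
Mass of HCl: 1312 × 36.5 = 47,900 g.
Mass of 27.2% solution: 47,900 / 0.272 = 176,100 g.
Volume: 176,100 g ÷ 1.12 g/mL = 157,200 mL.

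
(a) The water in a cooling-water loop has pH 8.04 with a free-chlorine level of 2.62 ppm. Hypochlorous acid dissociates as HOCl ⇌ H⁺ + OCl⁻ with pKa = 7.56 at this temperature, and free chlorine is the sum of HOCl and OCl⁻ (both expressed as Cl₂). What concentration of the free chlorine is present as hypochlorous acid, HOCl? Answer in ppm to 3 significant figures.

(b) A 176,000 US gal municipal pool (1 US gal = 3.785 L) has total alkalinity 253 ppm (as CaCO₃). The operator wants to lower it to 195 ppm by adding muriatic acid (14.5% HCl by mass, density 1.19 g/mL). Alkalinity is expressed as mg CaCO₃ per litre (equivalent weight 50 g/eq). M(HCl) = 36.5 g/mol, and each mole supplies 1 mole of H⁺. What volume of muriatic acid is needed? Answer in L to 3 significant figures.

(a) [OCl⁻]/[HOCl] = 10^(pH − pKa) = 10^(8.04 − 7.56) = 10^0.48 = 3.02.
(a) Fraction as HOCl = 1 / (1 + 3.02) = 0.2488.
(a) HOCl = 0.2488 × 2.62 ppm = 0.6517 ppm.

(b) Volume: 176,000 US gal × 3.785 L/gal = 666,160 L.
(b) Alkalinity to neutralize: (253 − 195) = 58 mg/L as CaCO₃ × 666,160 L = 38,640 g as CaCO₃.
(b) Equivalents of H⁺ required: 38,640 ÷ 50 g/eq = 772.7 eq = 772.7 mol HCl.
(b) Mass of HCl: 772.7 × 36.5 = 28,210 g.
(b) Mass of 14.5% solution: 28,210 / 0.145 = 194,500 g.
(b) Volume: 194,500 g ÷ 1.19 g/mL = 163,500 mL.

(a) 0.652 ppm; (b) 163 L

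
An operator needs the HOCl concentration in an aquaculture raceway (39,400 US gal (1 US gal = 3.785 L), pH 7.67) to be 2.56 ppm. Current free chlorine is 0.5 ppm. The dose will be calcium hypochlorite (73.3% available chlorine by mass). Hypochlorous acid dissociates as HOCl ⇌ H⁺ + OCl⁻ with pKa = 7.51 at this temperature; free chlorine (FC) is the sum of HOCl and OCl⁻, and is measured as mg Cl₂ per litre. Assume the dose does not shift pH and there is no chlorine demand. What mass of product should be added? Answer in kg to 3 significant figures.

1.17 kg

Volume: 39,400 US gal × 3.785 L/gal = 149,129 L.
[OCl⁻]/[HOCl] = 10^(pH − pKa) = 10^(7.67 − 7.51) = 1.445; fraction as HOCl = 1/(1 + 1.445) = 0.4089.
Free chlorine required for 2.56 ppm HOCl: 2.56 / 0.4089 = 6.26 ppm.
FC to add: 6.26 − 0.5 = 5.76 mg/L as Cl₂.
Cl₂ equivalent: 5.76 mg/L × 149,129 L = 859 g.
Product at 73.3% available Cl: 859 / 0.733 = 1172 g.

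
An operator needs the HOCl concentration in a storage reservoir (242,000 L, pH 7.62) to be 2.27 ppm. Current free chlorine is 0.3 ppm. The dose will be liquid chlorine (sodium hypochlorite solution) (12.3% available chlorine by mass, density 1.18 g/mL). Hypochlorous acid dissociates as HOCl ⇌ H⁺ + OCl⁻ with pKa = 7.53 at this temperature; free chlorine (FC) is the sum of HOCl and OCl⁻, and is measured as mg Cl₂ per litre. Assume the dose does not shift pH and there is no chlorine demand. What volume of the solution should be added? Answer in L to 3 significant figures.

[OCl⁻]/[HOCl] = 10^(pH − pKa) = 10^(7.62 − 7.53) = 1.23; fraction as HOCl = 1/(1 + 1.23) = 0.4484.
Free chlorine required for 2.27 ppm HOCl: 2.27 / 0.4484 = 5.063 ppm.
FC to add: 5.063 − 0.3 = 4.763 mg/L as Cl₂.
Cl₂ equivalent: 4.763 mg/L × 242,000 L = 1153 g.
Product at 12.3% available Cl: 1153 / 0.123 = 9371 g.
Volume: 9371 g ÷ 1.18 g/mL = 7941 mL.

7.94 L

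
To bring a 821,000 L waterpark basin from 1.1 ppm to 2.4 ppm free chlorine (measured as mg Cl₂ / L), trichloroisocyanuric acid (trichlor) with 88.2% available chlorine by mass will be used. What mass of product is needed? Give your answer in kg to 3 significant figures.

1.21 kg

Chlorine deficit: 2.4 − 1.1 = 1.3 ppm = 1.3 mg/L as Cl₂.
Cl₂ equivalent needed: 1.3 mg/L × 821,000 L = 1,067,000 mg = 1067 g.
Product at 88.2% available chlorine: 1067 / 0.882 = 1210 g.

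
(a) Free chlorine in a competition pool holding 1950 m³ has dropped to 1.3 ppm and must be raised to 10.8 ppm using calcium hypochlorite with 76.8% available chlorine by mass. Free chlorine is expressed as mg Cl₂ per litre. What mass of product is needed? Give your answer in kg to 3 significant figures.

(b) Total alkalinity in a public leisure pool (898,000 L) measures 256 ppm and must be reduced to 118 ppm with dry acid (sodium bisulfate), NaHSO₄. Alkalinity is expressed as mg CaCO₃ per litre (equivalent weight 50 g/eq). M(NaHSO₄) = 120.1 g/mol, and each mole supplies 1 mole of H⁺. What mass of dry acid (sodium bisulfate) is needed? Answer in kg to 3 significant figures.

(a) Volume: 1950 m³ = 1,950,000 L.
(a) Chlorine deficit: 10.8 − 1.3 = 9.5 ppm = 9.5 mg/L as Cl₂.
(a) Cl₂ equivalent needed: 9.5 mg/L × 1,950,000 L = 18,520,000 mg = 18,520 g.
(a) Product at 76.8% available chlorine: 18,520 / 0.768 = 24,120 g.

(b) Alkalinity to neutralize: (256 − 118) = 138 mg/L as CaCO₃ × 898,000 L = 123,900 g as CaCO₃.
(b) Equivalents of H⁺ required: 123,900 ÷ 50 g/eq = 2478 eq = 2478 mol NaHSO₄.
(b) Mass of NaHSO₄: 2478 × 120.1 = 297,700 g.

(a) 24.1 kg; (b) 298 kg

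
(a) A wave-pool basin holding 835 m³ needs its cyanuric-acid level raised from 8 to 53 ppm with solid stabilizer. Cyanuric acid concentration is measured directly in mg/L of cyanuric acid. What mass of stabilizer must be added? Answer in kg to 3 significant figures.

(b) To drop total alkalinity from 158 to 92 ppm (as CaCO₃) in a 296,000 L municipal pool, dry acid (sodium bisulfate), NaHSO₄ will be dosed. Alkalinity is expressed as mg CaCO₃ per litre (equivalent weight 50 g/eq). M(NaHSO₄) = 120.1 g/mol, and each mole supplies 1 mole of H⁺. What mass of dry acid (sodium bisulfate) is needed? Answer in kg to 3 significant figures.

(a) 37.6 kg; (b) 46.9 kg

(a) Volume: 835 m³ = 835,000 L.
(a) CYA to add: (53 − 8) = 45 mg/L × 835,000 L = 37,580 g cyanuric acid.

(b) Alkalinity to neutralize: (158 − 92) = 66 mg/L as CaCO₃ × 296,000 L = 19,540 g as CaCO₃.
(b) Equivalents of H⁺ required: 19,540 ÷ 50 g/eq = 390.7 eq = 390.7 mol NaHSO₄.
(b) Mass of NaHSO₄: 390.7 × 120.1 = 46,930 g.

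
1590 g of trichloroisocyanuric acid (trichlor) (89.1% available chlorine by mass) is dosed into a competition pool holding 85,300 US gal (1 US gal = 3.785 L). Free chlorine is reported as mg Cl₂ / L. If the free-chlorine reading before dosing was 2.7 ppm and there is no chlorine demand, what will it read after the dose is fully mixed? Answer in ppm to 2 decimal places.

7.09 ppm

Volume: 85,300 US gal × 3.785 L/gal = 322,860 L.
Available chlorine delivered: 1590 g × 0.891 = 1417 g as Cl₂.
Concentration rise: 1417 g / 322,860 L = 4.388 mg/L = 4.39 ppm.
Final FC: 2.7 + 4.39 = 7.09 ppm.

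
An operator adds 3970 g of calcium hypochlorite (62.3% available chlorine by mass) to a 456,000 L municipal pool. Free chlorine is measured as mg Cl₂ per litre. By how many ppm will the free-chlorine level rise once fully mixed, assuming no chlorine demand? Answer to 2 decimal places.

Available chlorine delivered: 3970 g × 0.623 = 2473 g as Cl₂.
Concentration rise: 2473 g / 456,000 L = 5.424 mg/L = 5.42 ppm.

5.42 ppm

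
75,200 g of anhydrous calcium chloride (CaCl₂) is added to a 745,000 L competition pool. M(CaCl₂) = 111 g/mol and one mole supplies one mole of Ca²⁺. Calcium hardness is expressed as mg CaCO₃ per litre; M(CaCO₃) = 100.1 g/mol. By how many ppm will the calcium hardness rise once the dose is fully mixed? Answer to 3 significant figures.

91.0 ppm

Moles of Ca²⁺: 75,200 g ÷ 111 g/mol = 677.5 mol.
As CaCO₃: 677.5 mol × 100.1 g/mol = 67,820 g.
Rise: 67,820 g / 745,000 L × 1000 = 91.03 mg/L.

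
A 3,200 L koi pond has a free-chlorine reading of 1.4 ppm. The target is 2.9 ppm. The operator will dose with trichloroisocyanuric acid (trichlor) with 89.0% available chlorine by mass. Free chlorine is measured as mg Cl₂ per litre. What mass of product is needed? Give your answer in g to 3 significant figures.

Chlorine deficit: 2.9 − 1.4 = 1.5 ppm = 1.5 mg/L as Cl₂.
Cl₂ equivalent needed: 1.5 mg/L × 3,200 L = 4800 mg = 4.8 g.
Product at 89.0% available chlorine: 4.8 / 0.89 = 5.393 g.

5.39 g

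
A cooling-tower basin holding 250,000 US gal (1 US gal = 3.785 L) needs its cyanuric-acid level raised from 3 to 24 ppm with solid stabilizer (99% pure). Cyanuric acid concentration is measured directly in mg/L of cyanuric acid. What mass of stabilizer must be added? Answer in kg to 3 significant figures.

Volume: 250,000 US gal × 3.785 L/gal = 946,250 L.
CYA to add: (24 − 3) = 21 mg/L × 946,250 L = 19,870 g cyanuric acid.
At 99% purity: 19,870 / 0.99 = 20,070 g product.

20.1 kg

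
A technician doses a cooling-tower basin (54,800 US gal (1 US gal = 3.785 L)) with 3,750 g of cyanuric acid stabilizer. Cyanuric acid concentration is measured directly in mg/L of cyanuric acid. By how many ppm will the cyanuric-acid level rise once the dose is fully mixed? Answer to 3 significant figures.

Volume: 54,800 US gal × 3.785 L/gal = 207,418 L.
Rise: 3,750 g / 207,418 L × 1000 = 18.08 mg/L.

18.1 ppm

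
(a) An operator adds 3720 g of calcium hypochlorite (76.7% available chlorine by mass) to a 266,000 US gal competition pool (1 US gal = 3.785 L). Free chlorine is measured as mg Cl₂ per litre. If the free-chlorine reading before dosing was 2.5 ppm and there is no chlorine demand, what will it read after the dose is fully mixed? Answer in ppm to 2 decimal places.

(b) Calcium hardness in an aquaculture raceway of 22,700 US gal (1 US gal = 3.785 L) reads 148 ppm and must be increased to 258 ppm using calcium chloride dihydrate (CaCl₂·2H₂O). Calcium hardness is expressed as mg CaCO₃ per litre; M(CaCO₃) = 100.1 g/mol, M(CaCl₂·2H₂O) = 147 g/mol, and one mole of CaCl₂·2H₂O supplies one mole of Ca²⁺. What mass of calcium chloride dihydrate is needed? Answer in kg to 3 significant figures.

(a) 5.33 ppm; (b) 13.9 kg

(a) Volume: 266,000 US gal × 3.785 L/gal = 1,006,810 L.
(a) Available chlorine delivered: 3720 g × 0.767 = 2853 g as Cl₂.
(a) Concentration rise: 2853 g / 1,006,810 L = 2.834 mg/L = 2.83 ppm.
(a) Final FC: 2.5 + 2.83 = 5.33 ppm.

(b) Volume: 22,700 US gal × 3.785 L/gal = 85,920 L.
(b) Hardness to add: (258 − 148) = 110 mg/L as CaCO₃ × 85,920 L = 9451 g as CaCO₃.
(b) Moles of Ca²⁺ (1 mol Ca²⁺ ≡ 1 mol CaCO₃): 9451 / 100.1 g/mol = 94.42 mol.
(b) Mass of CaCl₂·2H₂O: 94.42 × 147 = 13,880 g.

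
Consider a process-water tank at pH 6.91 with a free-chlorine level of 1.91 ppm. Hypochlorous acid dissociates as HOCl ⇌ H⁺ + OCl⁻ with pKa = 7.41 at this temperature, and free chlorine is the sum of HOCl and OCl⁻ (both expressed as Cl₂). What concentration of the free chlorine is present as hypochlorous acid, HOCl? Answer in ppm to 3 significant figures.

1.45 ppm

[OCl⁻]/[HOCl] = 10^(pH − pKa) = 10^(6.91 − 7.41) = 10^-0.50 = 0.3162.
Fraction as HOCl = 1 / (1 + 0.3162) = 0.7597.
HOCl = 0.7597 × 1.91 ppm = 1.451 ppm.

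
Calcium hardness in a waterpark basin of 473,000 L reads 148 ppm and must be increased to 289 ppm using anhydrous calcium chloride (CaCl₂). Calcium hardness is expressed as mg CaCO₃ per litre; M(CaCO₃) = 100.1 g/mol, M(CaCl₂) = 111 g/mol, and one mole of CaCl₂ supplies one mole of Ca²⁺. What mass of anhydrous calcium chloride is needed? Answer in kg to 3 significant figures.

Hardness to add: (289 − 148) = 141 mg/L as CaCO₃ × 473,000 L = 66,690 g as CaCO₃.
Moles of Ca²⁺ (1 mol Ca²⁺ ≡ 1 mol CaCO₃): 66,690 / 100.1 g/mol = 666.3 mol.
Mass of CaCl₂: 666.3 × 111 = 73,960 g.

74.0 kg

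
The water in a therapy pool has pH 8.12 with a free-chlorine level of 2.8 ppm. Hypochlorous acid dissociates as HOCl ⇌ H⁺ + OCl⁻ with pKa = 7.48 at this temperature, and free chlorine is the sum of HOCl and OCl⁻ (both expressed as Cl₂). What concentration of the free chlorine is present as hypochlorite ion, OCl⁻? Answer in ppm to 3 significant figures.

2.28 ppm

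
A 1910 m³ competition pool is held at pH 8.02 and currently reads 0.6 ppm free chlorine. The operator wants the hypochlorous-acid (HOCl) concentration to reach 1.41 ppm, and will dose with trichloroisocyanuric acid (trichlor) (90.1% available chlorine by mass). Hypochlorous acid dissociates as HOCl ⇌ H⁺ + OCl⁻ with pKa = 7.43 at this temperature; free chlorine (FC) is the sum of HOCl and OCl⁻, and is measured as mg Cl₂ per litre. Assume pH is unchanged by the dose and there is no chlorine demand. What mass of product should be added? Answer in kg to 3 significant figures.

13.3 kg

Volume: 1910 m³ = 1,910,000 L.
[OCl⁻]/[HOCl] = 10^(pH − pKa) = 10^(8.02 − 7.43) = 3.89; fraction as HOCl = 1/(1 + 3.89) = 0.2045.
Free chlorine required for 1.41 ppm HOCl: 1.41 / 0.2045 = 6.896 ppm.
FC to add: 6.896 − 0.6 = 6.296 mg/L as Cl₂.
Cl₂ equivalent: 6.296 mg/L × 1,910,000 L = 12,020 g.
Product at 90.1% available Cl: 12,020 / 0.901 = 13,350 g.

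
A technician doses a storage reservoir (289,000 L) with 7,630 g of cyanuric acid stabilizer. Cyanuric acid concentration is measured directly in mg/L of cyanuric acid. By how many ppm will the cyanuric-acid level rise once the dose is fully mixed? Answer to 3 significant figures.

Rise: 7,630 g / 289,000 L × 1000 = 26.4 mg/L.

26.4 ppm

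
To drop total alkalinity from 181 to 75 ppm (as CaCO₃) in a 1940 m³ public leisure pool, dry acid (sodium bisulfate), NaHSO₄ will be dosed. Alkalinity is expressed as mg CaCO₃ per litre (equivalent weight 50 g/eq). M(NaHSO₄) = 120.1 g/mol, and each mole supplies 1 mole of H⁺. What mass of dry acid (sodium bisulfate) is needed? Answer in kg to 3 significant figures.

Volume: 1940 m³ = 1,940,000 L.
Alkalinity to neutralize: (181 − 75) = 106 mg/L as CaCO₃ × 1,940,000 L = 205,600 g as CaCO₃.
Equivalents of H⁺ required: 205,600 ÷ 50 g/eq = 4113 eq = 4113 mol NaHSO₄.
Mass of NaHSO₄: 4113 × 120.1 = 493,900 g.

494 kg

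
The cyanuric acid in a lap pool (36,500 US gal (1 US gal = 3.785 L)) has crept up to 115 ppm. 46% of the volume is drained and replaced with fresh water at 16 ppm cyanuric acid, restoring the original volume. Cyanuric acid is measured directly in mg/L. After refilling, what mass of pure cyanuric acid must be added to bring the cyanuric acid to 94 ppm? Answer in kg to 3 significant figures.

3.39 kg

Volume: 36,500 US gal × 3.785 L/gal = 138,152 L.
After draining 46% and refilling: 115 × 0.54 + 16 × 0.46 = 69.46 ppm.
Deficit to target: 94 − 69.46 = 24.54 mg/L.
Mass: 24.54 mg/L × 138,152 L = 3390 g cyanuric acid.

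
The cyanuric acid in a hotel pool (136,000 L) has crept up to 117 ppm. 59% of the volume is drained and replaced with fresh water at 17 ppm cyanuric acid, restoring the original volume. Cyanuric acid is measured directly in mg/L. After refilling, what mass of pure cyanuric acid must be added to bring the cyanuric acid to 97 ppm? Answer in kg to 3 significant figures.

After draining 59% and refilling: 117 × 0.41 + 17 × 0.59 = 58 ppm.
Deficit to target: 97 − 58 = 39 mg/L.
Mass: 39 mg/L × 136,000 L = 5304 g cyanuric acid.

5.30 kg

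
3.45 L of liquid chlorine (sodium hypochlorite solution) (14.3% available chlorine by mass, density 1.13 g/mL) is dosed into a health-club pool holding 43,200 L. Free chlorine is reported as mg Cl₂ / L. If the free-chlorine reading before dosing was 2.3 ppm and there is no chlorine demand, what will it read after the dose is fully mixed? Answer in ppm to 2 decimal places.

15.20 ppm

Mass of solution: 3.45 L × 1000 mL/L × 1.13 g/mL = 3898 g.
Available chlorine delivered: 3898 g × 0.143 = 557.5 g as Cl₂.
Concentration rise: 557.5 g / 43,200 L = 12.9 mg/L = 12.90 ppm.
Final FC: 2.3 + 12.90 = 15.20 ppm.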